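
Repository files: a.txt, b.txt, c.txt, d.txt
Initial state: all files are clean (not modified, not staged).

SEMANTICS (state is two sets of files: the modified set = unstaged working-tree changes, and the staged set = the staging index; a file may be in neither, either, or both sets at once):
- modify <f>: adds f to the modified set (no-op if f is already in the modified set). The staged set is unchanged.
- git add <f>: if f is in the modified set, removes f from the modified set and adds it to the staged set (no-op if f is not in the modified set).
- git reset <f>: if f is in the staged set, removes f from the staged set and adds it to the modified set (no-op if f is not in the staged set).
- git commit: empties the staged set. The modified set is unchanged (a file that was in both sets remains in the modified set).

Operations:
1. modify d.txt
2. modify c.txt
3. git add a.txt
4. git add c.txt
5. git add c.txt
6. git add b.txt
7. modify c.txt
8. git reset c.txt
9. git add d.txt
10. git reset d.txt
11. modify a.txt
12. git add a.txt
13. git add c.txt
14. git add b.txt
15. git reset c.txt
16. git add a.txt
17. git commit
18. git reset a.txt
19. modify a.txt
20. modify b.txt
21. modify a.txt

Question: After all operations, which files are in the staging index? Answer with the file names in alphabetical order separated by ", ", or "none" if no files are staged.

Answer: none

Derivation:
After op 1 (modify d.txt): modified={d.txt} staged={none}
After op 2 (modify c.txt): modified={c.txt, d.txt} staged={none}
After op 3 (git add a.txt): modified={c.txt, d.txt} staged={none}
After op 4 (git add c.txt): modified={d.txt} staged={c.txt}
After op 5 (git add c.txt): modified={d.txt} staged={c.txt}
After op 6 (git add b.txt): modified={d.txt} staged={c.txt}
After op 7 (modify c.txt): modified={c.txt, d.txt} staged={c.txt}
After op 8 (git reset c.txt): modified={c.txt, d.txt} staged={none}
After op 9 (git add d.txt): modified={c.txt} staged={d.txt}
After op 10 (git reset d.txt): modified={c.txt, d.txt} staged={none}
After op 11 (modify a.txt): modified={a.txt, c.txt, d.txt} staged={none}
After op 12 (git add a.txt): modified={c.txt, d.txt} staged={a.txt}
After op 13 (git add c.txt): modified={d.txt} staged={a.txt, c.txt}
After op 14 (git add b.txt): modified={d.txt} staged={a.txt, c.txt}
After op 15 (git reset c.txt): modified={c.txt, d.txt} staged={a.txt}
After op 16 (git add a.txt): modified={c.txt, d.txt} staged={a.txt}
After op 17 (git commit): modified={c.txt, d.txt} staged={none}
After op 18 (git reset a.txt): modified={c.txt, d.txt} staged={none}
After op 19 (modify a.txt): modified={a.txt, c.txt, d.txt} staged={none}
After op 20 (modify b.txt): modified={a.txt, b.txt, c.txt, d.txt} staged={none}
After op 21 (modify a.txt): modified={a.txt, b.txt, c.txt, d.txt} staged={none}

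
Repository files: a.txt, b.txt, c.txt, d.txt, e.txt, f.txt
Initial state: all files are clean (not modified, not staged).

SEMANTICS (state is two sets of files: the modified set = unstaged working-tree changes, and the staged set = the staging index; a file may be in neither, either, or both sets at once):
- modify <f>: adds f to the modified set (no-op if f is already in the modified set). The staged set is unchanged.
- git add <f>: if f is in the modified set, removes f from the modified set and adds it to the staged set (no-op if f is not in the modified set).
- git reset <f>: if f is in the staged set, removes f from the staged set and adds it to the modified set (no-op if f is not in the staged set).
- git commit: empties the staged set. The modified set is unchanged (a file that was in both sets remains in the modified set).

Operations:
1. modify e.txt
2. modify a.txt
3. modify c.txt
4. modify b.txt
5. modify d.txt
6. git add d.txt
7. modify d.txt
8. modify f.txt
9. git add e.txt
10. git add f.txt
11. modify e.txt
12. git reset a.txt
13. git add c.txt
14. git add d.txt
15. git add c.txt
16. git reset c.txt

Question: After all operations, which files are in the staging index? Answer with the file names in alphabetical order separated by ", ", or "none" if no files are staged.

Answer: d.txt, e.txt, f.txt

Derivation:
After op 1 (modify e.txt): modified={e.txt} staged={none}
After op 2 (modify a.txt): modified={a.txt, e.txt} staged={none}
After op 3 (modify c.txt): modified={a.txt, c.txt, e.txt} staged={none}
After op 4 (modify b.txt): modified={a.txt, b.txt, c.txt, e.txt} staged={none}
After op 5 (modify d.txt): modified={a.txt, b.txt, c.txt, d.txt, e.txt} staged={none}
After op 6 (git add d.txt): modified={a.txt, b.txt, c.txt, e.txt} staged={d.txt}
After op 7 (modify d.txt): modified={a.txt, b.txt, c.txt, d.txt, e.txt} staged={d.txt}
After op 8 (modify f.txt): modified={a.txt, b.txt, c.txt, d.txt, e.txt, f.txt} staged={d.txt}
After op 9 (git add e.txt): modified={a.txt, b.txt, c.txt, d.txt, f.txt} staged={d.txt, e.txt}
After op 10 (git add f.txt): modified={a.txt, b.txt, c.txt, d.txt} staged={d.txt, e.txt, f.txt}
After op 11 (modify e.txt): modified={a.txt, b.txt, c.txt, d.txt, e.txt} staged={d.txt, e.txt, f.txt}
After op 12 (git reset a.txt): modified={a.txt, b.txt, c.txt, d.txt, e.txt} staged={d.txt, e.txt, f.txt}
After op 13 (git add c.txt): modified={a.txt, b.txt, d.txt, e.txt} staged={c.txt, d.txt, e.txt, f.txt}
After op 14 (git add d.txt): modified={a.txt, b.txt, e.txt} staged={c.txt, d.txt, e.txt, f.txt}
After op 15 (git add c.txt): modified={a.txt, b.txt, e.txt} staged={c.txt, d.txt, e.txt, f.txt}
After op 16 (git reset c.txt): modified={a.txt, b.txt, c.txt, e.txt} staged={d.txt, e.txt, f.txt}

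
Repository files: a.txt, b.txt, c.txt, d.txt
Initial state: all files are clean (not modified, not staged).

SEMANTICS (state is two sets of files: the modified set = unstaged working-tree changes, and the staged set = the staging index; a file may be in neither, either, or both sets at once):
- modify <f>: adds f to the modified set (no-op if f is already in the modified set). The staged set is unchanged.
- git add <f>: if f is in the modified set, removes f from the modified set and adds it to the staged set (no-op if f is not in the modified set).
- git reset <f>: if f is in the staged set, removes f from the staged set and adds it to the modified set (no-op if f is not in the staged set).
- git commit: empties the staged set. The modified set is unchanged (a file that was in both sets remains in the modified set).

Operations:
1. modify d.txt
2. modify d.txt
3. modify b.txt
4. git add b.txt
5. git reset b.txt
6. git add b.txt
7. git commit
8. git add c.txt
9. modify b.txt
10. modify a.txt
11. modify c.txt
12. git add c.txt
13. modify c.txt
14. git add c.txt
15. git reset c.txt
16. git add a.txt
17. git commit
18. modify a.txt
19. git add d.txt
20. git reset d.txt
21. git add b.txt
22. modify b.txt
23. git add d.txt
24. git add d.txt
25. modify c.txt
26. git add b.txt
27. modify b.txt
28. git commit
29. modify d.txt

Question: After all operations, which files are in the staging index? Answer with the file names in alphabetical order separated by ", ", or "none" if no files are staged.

Answer: none

Derivation:
After op 1 (modify d.txt): modified={d.txt} staged={none}
After op 2 (modify d.txt): modified={d.txt} staged={none}
After op 3 (modify b.txt): modified={b.txt, d.txt} staged={none}
After op 4 (git add b.txt): modified={d.txt} staged={b.txt}
After op 5 (git reset b.txt): modified={b.txt, d.txt} staged={none}
After op 6 (git add b.txt): modified={d.txt} staged={b.txt}
After op 7 (git commit): modified={d.txt} staged={none}
After op 8 (git add c.txt): modified={d.txt} staged={none}
After op 9 (modify b.txt): modified={b.txt, d.txt} staged={none}
After op 10 (modify a.txt): modified={a.txt, b.txt, d.txt} staged={none}
After op 11 (modify c.txt): modified={a.txt, b.txt, c.txt, d.txt} staged={none}
After op 12 (git add c.txt): modified={a.txt, b.txt, d.txt} staged={c.txt}
After op 13 (modify c.txt): modified={a.txt, b.txt, c.txt, d.txt} staged={c.txt}
After op 14 (git add c.txt): modified={a.txt, b.txt, d.txt} staged={c.txt}
After op 15 (git reset c.txt): modified={a.txt, b.txt, c.txt, d.txt} staged={none}
After op 16 (git add a.txt): modified={b.txt, c.txt, d.txt} staged={a.txt}
After op 17 (git commit): modified={b.txt, c.txt, d.txt} staged={none}
After op 18 (modify a.txt): modified={a.txt, b.txt, c.txt, d.txt} staged={none}
After op 19 (git add d.txt): modified={a.txt, b.txt, c.txt} staged={d.txt}
After op 20 (git reset d.txt): modified={a.txt, b.txt, c.txt, d.txt} staged={none}
After op 21 (git add b.txt): modified={a.txt, c.txt, d.txt} staged={b.txt}
After op 22 (modify b.txt): modified={a.txt, b.txt, c.txt, d.txt} staged={b.txt}
After op 23 (git add d.txt): modified={a.txt, b.txt, c.txt} staged={b.txt, d.txt}
After op 24 (git add d.txt): modified={a.txt, b.txt, c.txt} staged={b.txt, d.txt}
After op 25 (modify c.txt): modified={a.txt, b.txt, c.txt} staged={b.txt, d.txt}
After op 26 (git add b.txt): modified={a.txt, c.txt} staged={b.txt, d.txt}
After op 27 (modify b.txt): modified={a.txt, b.txt, c.txt} staged={b.txt, d.txt}
After op 28 (git commit): modified={a.txt, b.txt, c.txt} staged={none}
After op 29 (modify d.txt): modified={a.txt, b.txt, c.txt, d.txt} staged={none}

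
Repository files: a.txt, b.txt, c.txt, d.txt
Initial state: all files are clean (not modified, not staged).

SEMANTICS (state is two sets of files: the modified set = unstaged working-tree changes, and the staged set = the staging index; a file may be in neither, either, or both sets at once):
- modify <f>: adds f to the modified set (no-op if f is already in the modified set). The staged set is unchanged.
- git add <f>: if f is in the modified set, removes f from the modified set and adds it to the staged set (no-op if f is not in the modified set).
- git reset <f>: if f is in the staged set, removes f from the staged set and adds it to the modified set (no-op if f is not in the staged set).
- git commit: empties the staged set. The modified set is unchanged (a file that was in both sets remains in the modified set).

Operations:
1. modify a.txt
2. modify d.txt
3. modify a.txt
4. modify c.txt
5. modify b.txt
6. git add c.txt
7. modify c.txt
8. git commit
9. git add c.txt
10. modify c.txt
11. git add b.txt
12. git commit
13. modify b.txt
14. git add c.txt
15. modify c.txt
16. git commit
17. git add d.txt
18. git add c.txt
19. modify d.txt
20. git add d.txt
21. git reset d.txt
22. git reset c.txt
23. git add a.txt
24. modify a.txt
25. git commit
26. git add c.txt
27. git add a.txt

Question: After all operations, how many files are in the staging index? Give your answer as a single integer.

After op 1 (modify a.txt): modified={a.txt} staged={none}
After op 2 (modify d.txt): modified={a.txt, d.txt} staged={none}
After op 3 (modify a.txt): modified={a.txt, d.txt} staged={none}
After op 4 (modify c.txt): modified={a.txt, c.txt, d.txt} staged={none}
After op 5 (modify b.txt): modified={a.txt, b.txt, c.txt, d.txt} staged={none}
After op 6 (git add c.txt): modified={a.txt, b.txt, d.txt} staged={c.txt}
After op 7 (modify c.txt): modified={a.txt, b.txt, c.txt, d.txt} staged={c.txt}
After op 8 (git commit): modified={a.txt, b.txt, c.txt, d.txt} staged={none}
After op 9 (git add c.txt): modified={a.txt, b.txt, d.txt} staged={c.txt}
After op 10 (modify c.txt): modified={a.txt, b.txt, c.txt, d.txt} staged={c.txt}
After op 11 (git add b.txt): modified={a.txt, c.txt, d.txt} staged={b.txt, c.txt}
After op 12 (git commit): modified={a.txt, c.txt, d.txt} staged={none}
After op 13 (modify b.txt): modified={a.txt, b.txt, c.txt, d.txt} staged={none}
After op 14 (git add c.txt): modified={a.txt, b.txt, d.txt} staged={c.txt}
After op 15 (modify c.txt): modified={a.txt, b.txt, c.txt, d.txt} staged={c.txt}
After op 16 (git commit): modified={a.txt, b.txt, c.txt, d.txt} staged={none}
After op 17 (git add d.txt): modified={a.txt, b.txt, c.txt} staged={d.txt}
After op 18 (git add c.txt): modified={a.txt, b.txt} staged={c.txt, d.txt}
After op 19 (modify d.txt): modified={a.txt, b.txt, d.txt} staged={c.txt, d.txt}
After op 20 (git add d.txt): modified={a.txt, b.txt} staged={c.txt, d.txt}
After op 21 (git reset d.txt): modified={a.txt, b.txt, d.txt} staged={c.txt}
After op 22 (git reset c.txt): modified={a.txt, b.txt, c.txt, d.txt} staged={none}
After op 23 (git add a.txt): modified={b.txt, c.txt, d.txt} staged={a.txt}
After op 24 (modify a.txt): modified={a.txt, b.txt, c.txt, d.txt} staged={a.txt}
After op 25 (git commit): modified={a.txt, b.txt, c.txt, d.txt} staged={none}
After op 26 (git add c.txt): modified={a.txt, b.txt, d.txt} staged={c.txt}
After op 27 (git add a.txt): modified={b.txt, d.txt} staged={a.txt, c.txt}
Final staged set: {a.txt, c.txt} -> count=2

Answer: 2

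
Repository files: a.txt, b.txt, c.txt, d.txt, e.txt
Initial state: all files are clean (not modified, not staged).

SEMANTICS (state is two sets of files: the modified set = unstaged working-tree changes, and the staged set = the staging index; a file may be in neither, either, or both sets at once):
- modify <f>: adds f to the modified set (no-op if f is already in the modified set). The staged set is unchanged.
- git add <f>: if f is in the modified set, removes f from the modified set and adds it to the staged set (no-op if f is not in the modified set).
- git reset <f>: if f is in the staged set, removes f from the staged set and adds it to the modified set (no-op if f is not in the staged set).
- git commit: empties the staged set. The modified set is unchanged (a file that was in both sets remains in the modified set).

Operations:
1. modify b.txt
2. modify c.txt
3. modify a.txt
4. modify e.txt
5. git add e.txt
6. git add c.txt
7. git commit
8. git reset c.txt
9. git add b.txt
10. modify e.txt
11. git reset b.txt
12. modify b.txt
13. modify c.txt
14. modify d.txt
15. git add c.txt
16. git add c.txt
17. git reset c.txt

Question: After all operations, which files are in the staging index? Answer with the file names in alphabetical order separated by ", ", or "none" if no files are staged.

Answer: none

Derivation:
After op 1 (modify b.txt): modified={b.txt} staged={none}
After op 2 (modify c.txt): modified={b.txt, c.txt} staged={none}
After op 3 (modify a.txt): modified={a.txt, b.txt, c.txt} staged={none}
After op 4 (modify e.txt): modified={a.txt, b.txt, c.txt, e.txt} staged={none}
After op 5 (git add e.txt): modified={a.txt, b.txt, c.txt} staged={e.txt}
After op 6 (git add c.txt): modified={a.txt, b.txt} staged={c.txt, e.txt}
After op 7 (git commit): modified={a.txt, b.txt} staged={none}
After op 8 (git reset c.txt): modified={a.txt, b.txt} staged={none}
After op 9 (git add b.txt): modified={a.txt} staged={b.txt}
After op 10 (modify e.txt): modified={a.txt, e.txt} staged={b.txt}
After op 11 (git reset b.txt): modified={a.txt, b.txt, e.txt} staged={none}
After op 12 (modify b.txt): modified={a.txt, b.txt, e.txt} staged={none}
After op 13 (modify c.txt): modified={a.txt, b.txt, c.txt, e.txt} staged={none}
After op 14 (modify d.txt): modified={a.txt, b.txt, c.txt, d.txt, e.txt} staged={none}
After op 15 (git add c.txt): modified={a.txt, b.txt, d.txt, e.txt} staged={c.txt}
After op 16 (git add c.txt): modified={a.txt, b.txt, d.txt, e.txt} staged={c.txt}
After op 17 (git reset c.txt): modified={a.txt, b.txt, c.txt, d.txt, e.txt} staged={none}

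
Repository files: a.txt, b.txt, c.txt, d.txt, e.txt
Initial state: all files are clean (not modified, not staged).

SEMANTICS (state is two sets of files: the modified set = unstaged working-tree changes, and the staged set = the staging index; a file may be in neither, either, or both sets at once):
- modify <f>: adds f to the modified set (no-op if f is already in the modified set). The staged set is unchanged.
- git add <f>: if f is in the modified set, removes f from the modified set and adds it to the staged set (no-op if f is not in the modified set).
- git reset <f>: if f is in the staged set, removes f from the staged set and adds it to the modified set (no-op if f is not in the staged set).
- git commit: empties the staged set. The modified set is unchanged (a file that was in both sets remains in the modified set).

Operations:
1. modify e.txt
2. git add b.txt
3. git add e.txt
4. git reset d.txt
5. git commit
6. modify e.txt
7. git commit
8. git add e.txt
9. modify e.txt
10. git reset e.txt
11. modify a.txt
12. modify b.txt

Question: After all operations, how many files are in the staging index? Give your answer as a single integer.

After op 1 (modify e.txt): modified={e.txt} staged={none}
After op 2 (git add b.txt): modified={e.txt} staged={none}
After op 3 (git add e.txt): modified={none} staged={e.txt}
After op 4 (git reset d.txt): modified={none} staged={e.txt}
After op 5 (git commit): modified={none} staged={none}
After op 6 (modify e.txt): modified={e.txt} staged={none}
After op 7 (git commit): modified={e.txt} staged={none}
After op 8 (git add e.txt): modified={none} staged={e.txt}
After op 9 (modify e.txt): modified={e.txt} staged={e.txt}
After op 10 (git reset e.txt): modified={e.txt} staged={none}
After op 11 (modify a.txt): modified={a.txt, e.txt} staged={none}
After op 12 (modify b.txt): modified={a.txt, b.txt, e.txt} staged={none}
Final staged set: {none} -> count=0

Answer: 0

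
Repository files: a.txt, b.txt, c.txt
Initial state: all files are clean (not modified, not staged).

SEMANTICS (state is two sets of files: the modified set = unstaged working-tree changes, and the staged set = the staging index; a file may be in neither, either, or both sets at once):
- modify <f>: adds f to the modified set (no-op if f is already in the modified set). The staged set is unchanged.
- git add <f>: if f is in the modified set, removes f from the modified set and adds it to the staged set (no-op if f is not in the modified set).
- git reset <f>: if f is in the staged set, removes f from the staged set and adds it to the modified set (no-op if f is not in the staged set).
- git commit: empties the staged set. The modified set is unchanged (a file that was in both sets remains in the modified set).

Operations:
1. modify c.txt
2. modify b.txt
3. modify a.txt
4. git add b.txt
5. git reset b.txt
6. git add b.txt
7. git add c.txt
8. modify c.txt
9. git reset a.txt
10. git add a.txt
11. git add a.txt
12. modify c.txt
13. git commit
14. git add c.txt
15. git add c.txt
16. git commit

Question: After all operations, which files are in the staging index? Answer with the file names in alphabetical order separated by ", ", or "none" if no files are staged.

Answer: none

Derivation:
After op 1 (modify c.txt): modified={c.txt} staged={none}
After op 2 (modify b.txt): modified={b.txt, c.txt} staged={none}
After op 3 (modify a.txt): modified={a.txt, b.txt, c.txt} staged={none}
After op 4 (git add b.txt): modified={a.txt, c.txt} staged={b.txt}
After op 5 (git reset b.txt): modified={a.txt, b.txt, c.txt} staged={none}
After op 6 (git add b.txt): modified={a.txt, c.txt} staged={b.txt}
After op 7 (git add c.txt): modified={a.txt} staged={b.txt, c.txt}
After op 8 (modify c.txt): modified={a.txt, c.txt} staged={b.txt, c.txt}
After op 9 (git reset a.txt): modified={a.txt, c.txt} staged={b.txt, c.txt}
After op 10 (git add a.txt): modified={c.txt} staged={a.txt, b.txt, c.txt}
After op 11 (git add a.txt): modified={c.txt} staged={a.txt, b.txt, c.txt}
After op 12 (modify c.txt): modified={c.txt} staged={a.txt, b.txt, c.txt}
After op 13 (git commit): modified={c.txt} staged={none}
After op 14 (git add c.txt): modified={none} staged={c.txt}
After op 15 (git add c.txt): modified={none} staged={c.txt}
After op 16 (git commit): modified={none} staged={none}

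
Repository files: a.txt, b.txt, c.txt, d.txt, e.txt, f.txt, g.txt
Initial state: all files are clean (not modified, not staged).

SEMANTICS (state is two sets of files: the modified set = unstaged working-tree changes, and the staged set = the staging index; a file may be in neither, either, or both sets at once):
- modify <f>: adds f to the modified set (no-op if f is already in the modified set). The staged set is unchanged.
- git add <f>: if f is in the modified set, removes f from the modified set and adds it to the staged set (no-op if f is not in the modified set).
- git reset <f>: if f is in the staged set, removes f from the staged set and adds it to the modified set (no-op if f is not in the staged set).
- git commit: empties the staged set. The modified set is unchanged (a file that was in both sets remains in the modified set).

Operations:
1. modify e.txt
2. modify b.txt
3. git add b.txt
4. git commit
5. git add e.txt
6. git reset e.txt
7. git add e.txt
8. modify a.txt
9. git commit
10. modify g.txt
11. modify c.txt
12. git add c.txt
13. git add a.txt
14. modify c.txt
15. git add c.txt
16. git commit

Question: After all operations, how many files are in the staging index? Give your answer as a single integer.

Answer: 0

Derivation:
After op 1 (modify e.txt): modified={e.txt} staged={none}
After op 2 (modify b.txt): modified={b.txt, e.txt} staged={none}
After op 3 (git add b.txt): modified={e.txt} staged={b.txt}
After op 4 (git commit): modified={e.txt} staged={none}
After op 5 (git add e.txt): modified={none} staged={e.txt}
After op 6 (git reset e.txt): modified={e.txt} staged={none}
After op 7 (git add e.txt): modified={none} staged={e.txt}
After op 8 (modify a.txt): modified={a.txt} staged={e.txt}
After op 9 (git commit): modified={a.txt} staged={none}
After op 10 (modify g.txt): modified={a.txt, g.txt} staged={none}
After op 11 (modify c.txt): modified={a.txt, c.txt, g.txt} staged={none}
After op 12 (git add c.txt): modified={a.txt, g.txt} staged={c.txt}
After op 13 (git add a.txt): modified={g.txt} staged={a.txt, c.txt}
After op 14 (modify c.txt): modified={c.txt, g.txt} staged={a.txt, c.txt}
After op 15 (git add c.txt): modified={g.txt} staged={a.txt, c.txt}
After op 16 (git commit): modified={g.txt} staged={none}
Final staged set: {none} -> count=0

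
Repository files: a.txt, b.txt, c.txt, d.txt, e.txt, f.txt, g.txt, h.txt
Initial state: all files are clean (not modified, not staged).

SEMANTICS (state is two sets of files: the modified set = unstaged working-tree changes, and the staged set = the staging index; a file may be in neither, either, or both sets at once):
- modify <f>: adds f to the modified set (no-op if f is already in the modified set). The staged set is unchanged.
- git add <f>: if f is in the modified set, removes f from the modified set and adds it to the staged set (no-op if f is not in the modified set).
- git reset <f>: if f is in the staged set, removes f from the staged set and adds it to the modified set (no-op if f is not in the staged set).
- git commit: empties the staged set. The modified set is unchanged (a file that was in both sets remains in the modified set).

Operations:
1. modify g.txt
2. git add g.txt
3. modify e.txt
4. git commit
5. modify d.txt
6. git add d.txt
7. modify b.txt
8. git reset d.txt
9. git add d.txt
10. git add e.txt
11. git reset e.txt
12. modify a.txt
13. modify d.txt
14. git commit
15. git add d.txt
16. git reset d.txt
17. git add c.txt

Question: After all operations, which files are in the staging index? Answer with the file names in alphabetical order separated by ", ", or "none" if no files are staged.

After op 1 (modify g.txt): modified={g.txt} staged={none}
After op 2 (git add g.txt): modified={none} staged={g.txt}
After op 3 (modify e.txt): modified={e.txt} staged={g.txt}
After op 4 (git commit): modified={e.txt} staged={none}
After op 5 (modify d.txt): modified={d.txt, e.txt} staged={none}
After op 6 (git add d.txt): modified={e.txt} staged={d.txt}
After op 7 (modify b.txt): modified={b.txt, e.txt} staged={d.txt}
After op 8 (git reset d.txt): modified={b.txt, d.txt, e.txt} staged={none}
After op 9 (git add d.txt): modified={b.txt, e.txt} staged={d.txt}
After op 10 (git add e.txt): modified={b.txt} staged={d.txt, e.txt}
After op 11 (git reset e.txt): modified={b.txt, e.txt} staged={d.txt}
After op 12 (modify a.txt): modified={a.txt, b.txt, e.txt} staged={d.txt}
After op 13 (modify d.txt): modified={a.txt, b.txt, d.txt, e.txt} staged={d.txt}
After op 14 (git commit): modified={a.txt, b.txt, d.txt, e.txt} staged={none}
After op 15 (git add d.txt): modified={a.txt, b.txt, e.txt} staged={d.txt}
After op 16 (git reset d.txt): modified={a.txt, b.txt, d.txt, e.txt} staged={none}
After op 17 (git add c.txt): modified={a.txt, b.txt, d.txt, e.txt} staged={none}

Answer: none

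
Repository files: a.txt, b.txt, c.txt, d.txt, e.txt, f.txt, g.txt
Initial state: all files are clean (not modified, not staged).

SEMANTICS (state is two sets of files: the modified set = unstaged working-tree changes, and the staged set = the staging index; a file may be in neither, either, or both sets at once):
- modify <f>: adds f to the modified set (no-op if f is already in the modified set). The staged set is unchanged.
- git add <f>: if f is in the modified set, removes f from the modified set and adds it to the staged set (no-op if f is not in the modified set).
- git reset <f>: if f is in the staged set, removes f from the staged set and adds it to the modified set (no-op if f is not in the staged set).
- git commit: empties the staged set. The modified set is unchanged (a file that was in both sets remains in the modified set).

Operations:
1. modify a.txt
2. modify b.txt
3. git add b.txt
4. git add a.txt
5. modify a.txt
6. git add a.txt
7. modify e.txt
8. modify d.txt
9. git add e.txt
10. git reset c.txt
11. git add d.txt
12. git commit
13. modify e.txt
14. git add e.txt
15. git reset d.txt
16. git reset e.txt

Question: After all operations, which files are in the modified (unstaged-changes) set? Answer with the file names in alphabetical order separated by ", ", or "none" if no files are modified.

Answer: e.txt

Derivation:
After op 1 (modify a.txt): modified={a.txt} staged={none}
After op 2 (modify b.txt): modified={a.txt, b.txt} staged={none}
After op 3 (git add b.txt): modified={a.txt} staged={b.txt}
After op 4 (git add a.txt): modified={none} staged={a.txt, b.txt}
After op 5 (modify a.txt): modified={a.txt} staged={a.txt, b.txt}
After op 6 (git add a.txt): modified={none} staged={a.txt, b.txt}
After op 7 (modify e.txt): modified={e.txt} staged={a.txt, b.txt}
After op 8 (modify d.txt): modified={d.txt, e.txt} staged={a.txt, b.txt}
After op 9 (git add e.txt): modified={d.txt} staged={a.txt, b.txt, e.txt}
After op 10 (git reset c.txt): modified={d.txt} staged={a.txt, b.txt, e.txt}
After op 11 (git add d.txt): modified={none} staged={a.txt, b.txt, d.txt, e.txt}
After op 12 (git commit): modified={none} staged={none}
After op 13 (modify e.txt): modified={e.txt} staged={none}
After op 14 (git add e.txt): modified={none} staged={e.txt}
After op 15 (git reset d.txt): modified={none} staged={e.txt}
After op 16 (git reset e.txt): modified={e.txt} staged={none}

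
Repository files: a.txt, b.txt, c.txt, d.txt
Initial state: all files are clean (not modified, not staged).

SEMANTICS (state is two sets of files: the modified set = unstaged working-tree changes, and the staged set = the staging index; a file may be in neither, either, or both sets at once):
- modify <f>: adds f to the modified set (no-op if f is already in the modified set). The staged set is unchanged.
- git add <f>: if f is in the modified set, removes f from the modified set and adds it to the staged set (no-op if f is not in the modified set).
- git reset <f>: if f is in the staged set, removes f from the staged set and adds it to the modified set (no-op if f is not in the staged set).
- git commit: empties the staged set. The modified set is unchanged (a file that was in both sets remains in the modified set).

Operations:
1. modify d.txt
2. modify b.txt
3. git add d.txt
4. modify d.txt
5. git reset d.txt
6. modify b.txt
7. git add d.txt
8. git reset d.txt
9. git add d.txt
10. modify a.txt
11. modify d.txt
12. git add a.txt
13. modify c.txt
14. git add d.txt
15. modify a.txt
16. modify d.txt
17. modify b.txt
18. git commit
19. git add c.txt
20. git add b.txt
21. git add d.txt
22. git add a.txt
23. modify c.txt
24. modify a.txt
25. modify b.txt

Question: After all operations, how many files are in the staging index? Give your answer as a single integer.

After op 1 (modify d.txt): modified={d.txt} staged={none}
After op 2 (modify b.txt): modified={b.txt, d.txt} staged={none}
After op 3 (git add d.txt): modified={b.txt} staged={d.txt}
After op 4 (modify d.txt): modified={b.txt, d.txt} staged={d.txt}
After op 5 (git reset d.txt): modified={b.txt, d.txt} staged={none}
After op 6 (modify b.txt): modified={b.txt, d.txt} staged={none}
After op 7 (git add d.txt): modified={b.txt} staged={d.txt}
After op 8 (git reset d.txt): modified={b.txt, d.txt} staged={none}
After op 9 (git add d.txt): modified={b.txt} staged={d.txt}
After op 10 (modify a.txt): modified={a.txt, b.txt} staged={d.txt}
After op 11 (modify d.txt): modified={a.txt, b.txt, d.txt} staged={d.txt}
After op 12 (git add a.txt): modified={b.txt, d.txt} staged={a.txt, d.txt}
After op 13 (modify c.txt): modified={b.txt, c.txt, d.txt} staged={a.txt, d.txt}
After op 14 (git add d.txt): modified={b.txt, c.txt} staged={a.txt, d.txt}
After op 15 (modify a.txt): modified={a.txt, b.txt, c.txt} staged={a.txt, d.txt}
After op 16 (modify d.txt): modified={a.txt, b.txt, c.txt, d.txt} staged={a.txt, d.txt}
After op 17 (modify b.txt): modified={a.txt, b.txt, c.txt, d.txt} staged={a.txt, d.txt}
After op 18 (git commit): modified={a.txt, b.txt, c.txt, d.txt} staged={none}
After op 19 (git add c.txt): modified={a.txt, b.txt, d.txt} staged={c.txt}
After op 20 (git add b.txt): modified={a.txt, d.txt} staged={b.txt, c.txt}
After op 21 (git add d.txt): modified={a.txt} staged={b.txt, c.txt, d.txt}
After op 22 (git add a.txt): modified={none} staged={a.txt, b.txt, c.txt, d.txt}
After op 23 (modify c.txt): modified={c.txt} staged={a.txt, b.txt, c.txt, d.txt}
After op 24 (modify a.txt): modified={a.txt, c.txt} staged={a.txt, b.txt, c.txt, d.txt}
After op 25 (modify b.txt): modified={a.txt, b.txt, c.txt} staged={a.txt, b.txt, c.txt, d.txt}
Final staged set: {a.txt, b.txt, c.txt, d.txt} -> count=4

Answer: 4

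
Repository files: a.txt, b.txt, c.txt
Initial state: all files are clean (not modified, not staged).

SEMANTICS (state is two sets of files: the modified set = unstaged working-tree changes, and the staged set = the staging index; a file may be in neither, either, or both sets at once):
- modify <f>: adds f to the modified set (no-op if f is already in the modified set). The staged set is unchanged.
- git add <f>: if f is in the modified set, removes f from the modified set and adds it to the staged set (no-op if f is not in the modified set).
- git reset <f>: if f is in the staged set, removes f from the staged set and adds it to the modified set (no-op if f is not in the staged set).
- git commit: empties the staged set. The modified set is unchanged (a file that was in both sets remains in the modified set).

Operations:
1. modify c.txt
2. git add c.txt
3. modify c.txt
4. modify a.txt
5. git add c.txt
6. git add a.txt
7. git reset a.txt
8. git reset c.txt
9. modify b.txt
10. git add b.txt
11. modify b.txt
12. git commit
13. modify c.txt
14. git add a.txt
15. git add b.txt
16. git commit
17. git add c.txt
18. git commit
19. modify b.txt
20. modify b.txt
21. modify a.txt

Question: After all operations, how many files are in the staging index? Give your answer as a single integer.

After op 1 (modify c.txt): modified={c.txt} staged={none}
After op 2 (git add c.txt): modified={none} staged={c.txt}
After op 3 (modify c.txt): modified={c.txt} staged={c.txt}
After op 4 (modify a.txt): modified={a.txt, c.txt} staged={c.txt}
After op 5 (git add c.txt): modified={a.txt} staged={c.txt}
After op 6 (git add a.txt): modified={none} staged={a.txt, c.txt}
After op 7 (git reset a.txt): modified={a.txt} staged={c.txt}
After op 8 (git reset c.txt): modified={a.txt, c.txt} staged={none}
After op 9 (modify b.txt): modified={a.txt, b.txt, c.txt} staged={none}
After op 10 (git add b.txt): modified={a.txt, c.txt} staged={b.txt}
After op 11 (modify b.txt): modified={a.txt, b.txt, c.txt} staged={b.txt}
After op 12 (git commit): modified={a.txt, b.txt, c.txt} staged={none}
After op 13 (modify c.txt): modified={a.txt, b.txt, c.txt} staged={none}
After op 14 (git add a.txt): modified={b.txt, c.txt} staged={a.txt}
After op 15 (git add b.txt): modified={c.txt} staged={a.txt, b.txt}
After op 16 (git commit): modified={c.txt} staged={none}
After op 17 (git add c.txt): modified={none} staged={c.txt}
After op 18 (git commit): modified={none} staged={none}
After op 19 (modify b.txt): modified={b.txt} staged={none}
After op 20 (modify b.txt): modified={b.txt} staged={none}
After op 21 (modify a.txt): modified={a.txt, b.txt} staged={none}
Final staged set: {none} -> count=0

Answer: 0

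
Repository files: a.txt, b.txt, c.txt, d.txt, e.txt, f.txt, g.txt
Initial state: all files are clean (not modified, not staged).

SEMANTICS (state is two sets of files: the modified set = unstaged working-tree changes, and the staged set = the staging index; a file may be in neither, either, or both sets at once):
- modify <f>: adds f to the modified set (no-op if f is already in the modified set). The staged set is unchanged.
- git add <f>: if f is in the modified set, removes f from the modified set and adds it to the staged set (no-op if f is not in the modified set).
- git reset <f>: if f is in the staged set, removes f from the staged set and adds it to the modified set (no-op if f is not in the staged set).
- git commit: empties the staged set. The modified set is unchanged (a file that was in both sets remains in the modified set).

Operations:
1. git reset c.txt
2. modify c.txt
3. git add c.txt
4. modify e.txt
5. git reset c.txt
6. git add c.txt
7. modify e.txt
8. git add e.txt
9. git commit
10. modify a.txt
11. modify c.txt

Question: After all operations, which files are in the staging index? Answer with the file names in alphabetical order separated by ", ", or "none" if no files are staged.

After op 1 (git reset c.txt): modified={none} staged={none}
After op 2 (modify c.txt): modified={c.txt} staged={none}
After op 3 (git add c.txt): modified={none} staged={c.txt}
After op 4 (modify e.txt): modified={e.txt} staged={c.txt}
After op 5 (git reset c.txt): modified={c.txt, e.txt} staged={none}
After op 6 (git add c.txt): modified={e.txt} staged={c.txt}
After op 7 (modify e.txt): modified={e.txt} staged={c.txt}
After op 8 (git add e.txt): modified={none} staged={c.txt, e.txt}
After op 9 (git commit): modified={none} staged={none}
After op 10 (modify a.txt): modified={a.txt} staged={none}
After op 11 (modify c.txt): modified={a.txt, c.txt} staged={none}

Answer: none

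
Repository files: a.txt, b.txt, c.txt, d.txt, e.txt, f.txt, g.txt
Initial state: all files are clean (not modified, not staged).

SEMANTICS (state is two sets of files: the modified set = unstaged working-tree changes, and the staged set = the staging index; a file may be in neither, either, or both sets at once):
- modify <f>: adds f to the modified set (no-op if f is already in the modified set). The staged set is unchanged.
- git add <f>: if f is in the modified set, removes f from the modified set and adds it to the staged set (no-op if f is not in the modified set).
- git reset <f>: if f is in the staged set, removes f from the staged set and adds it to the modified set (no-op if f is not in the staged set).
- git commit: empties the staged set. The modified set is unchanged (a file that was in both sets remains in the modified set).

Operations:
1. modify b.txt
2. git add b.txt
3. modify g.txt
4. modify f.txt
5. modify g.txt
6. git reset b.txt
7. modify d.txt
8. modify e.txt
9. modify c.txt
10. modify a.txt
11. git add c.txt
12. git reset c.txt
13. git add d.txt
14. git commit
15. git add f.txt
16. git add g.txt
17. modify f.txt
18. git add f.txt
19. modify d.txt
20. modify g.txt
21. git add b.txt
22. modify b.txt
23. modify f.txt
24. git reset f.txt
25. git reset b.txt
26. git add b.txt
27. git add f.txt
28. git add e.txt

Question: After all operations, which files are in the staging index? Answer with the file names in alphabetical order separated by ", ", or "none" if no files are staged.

Answer: b.txt, e.txt, f.txt, g.txt

Derivation:
After op 1 (modify b.txt): modified={b.txt} staged={none}
After op 2 (git add b.txt): modified={none} staged={b.txt}
After op 3 (modify g.txt): modified={g.txt} staged={b.txt}
After op 4 (modify f.txt): modified={f.txt, g.txt} staged={b.txt}
After op 5 (modify g.txt): modified={f.txt, g.txt} staged={b.txt}
After op 6 (git reset b.txt): modified={b.txt, f.txt, g.txt} staged={none}
After op 7 (modify d.txt): modified={b.txt, d.txt, f.txt, g.txt} staged={none}
After op 8 (modify e.txt): modified={b.txt, d.txt, e.txt, f.txt, g.txt} staged={none}
After op 9 (modify c.txt): modified={b.txt, c.txt, d.txt, e.txt, f.txt, g.txt} staged={none}
After op 10 (modify a.txt): modified={a.txt, b.txt, c.txt, d.txt, e.txt, f.txt, g.txt} staged={none}
After op 11 (git add c.txt): modified={a.txt, b.txt, d.txt, e.txt, f.txt, g.txt} staged={c.txt}
After op 12 (git reset c.txt): modified={a.txt, b.txt, c.txt, d.txt, e.txt, f.txt, g.txt} staged={none}
After op 13 (git add d.txt): modified={a.txt, b.txt, c.txt, e.txt, f.txt, g.txt} staged={d.txt}
After op 14 (git commit): modified={a.txt, b.txt, c.txt, e.txt, f.txt, g.txt} staged={none}
After op 15 (git add f.txt): modified={a.txt, b.txt, c.txt, e.txt, g.txt} staged={f.txt}
After op 16 (git add g.txt): modified={a.txt, b.txt, c.txt, e.txt} staged={f.txt, g.txt}
After op 17 (modify f.txt): modified={a.txt, b.txt, c.txt, e.txt, f.txt} staged={f.txt, g.txt}
After op 18 (git add f.txt): modified={a.txt, b.txt, c.txt, e.txt} staged={f.txt, g.txt}
After op 19 (modify d.txt): modified={a.txt, b.txt, c.txt, d.txt, e.txt} staged={f.txt, g.txt}
After op 20 (modify g.txt): modified={a.txt, b.txt, c.txt, d.txt, e.txt, g.txt} staged={f.txt, g.txt}
After op 21 (git add b.txt): modified={a.txt, c.txt, d.txt, e.txt, g.txt} staged={b.txt, f.txt, g.txt}
After op 22 (modify b.txt): modified={a.txt, b.txt, c.txt, d.txt, e.txt, g.txt} staged={b.txt, f.txt, g.txt}
After op 23 (modify f.txt): modified={a.txt, b.txt, c.txt, d.txt, e.txt, f.txt, g.txt} staged={b.txt, f.txt, g.txt}
After op 24 (git reset f.txt): modified={a.txt, b.txt, c.txt, d.txt, e.txt, f.txt, g.txt} staged={b.txt, g.txt}
After op 25 (git reset b.txt): modified={a.txt, b.txt, c.txt, d.txt, e.txt, f.txt, g.txt} staged={g.txt}
After op 26 (git add b.txt): modified={a.txt, c.txt, d.txt, e.txt, f.txt, g.txt} staged={b.txt, g.txt}
After op 27 (git add f.txt): modified={a.txt, c.txt, d.txt, e.txt, g.txt} staged={b.txt, f.txt, g.txt}
After op 28 (git add e.txt): modified={a.txt, c.txt, d.txt, g.txt} staged={b.txt, e.txt, f.txt, g.txt}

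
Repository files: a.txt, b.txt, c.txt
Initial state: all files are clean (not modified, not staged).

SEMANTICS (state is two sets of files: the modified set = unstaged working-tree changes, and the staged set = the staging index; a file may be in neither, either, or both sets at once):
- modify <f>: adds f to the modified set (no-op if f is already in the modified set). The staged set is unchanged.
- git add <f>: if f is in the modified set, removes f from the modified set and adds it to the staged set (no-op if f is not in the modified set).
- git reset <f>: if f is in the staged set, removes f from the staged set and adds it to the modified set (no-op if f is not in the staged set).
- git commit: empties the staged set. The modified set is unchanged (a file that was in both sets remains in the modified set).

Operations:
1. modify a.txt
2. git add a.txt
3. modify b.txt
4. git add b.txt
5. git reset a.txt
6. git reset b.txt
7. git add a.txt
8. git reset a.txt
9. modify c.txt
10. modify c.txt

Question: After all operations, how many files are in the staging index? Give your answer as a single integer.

Answer: 0

Derivation:
After op 1 (modify a.txt): modified={a.txt} staged={none}
After op 2 (git add a.txt): modified={none} staged={a.txt}
After op 3 (modify b.txt): modified={b.txt} staged={a.txt}
After op 4 (git add b.txt): modified={none} staged={a.txt, b.txt}
After op 5 (git reset a.txt): modified={a.txt} staged={b.txt}
After op 6 (git reset b.txt): modified={a.txt, b.txt} staged={none}
After op 7 (git add a.txt): modified={b.txt} staged={a.txt}
After op 8 (git reset a.txt): modified={a.txt, b.txt} staged={none}
After op 9 (modify c.txt): modified={a.txt, b.txt, c.txt} staged={none}
After op 10 (modify c.txt): modified={a.txt, b.txt, c.txt} staged={none}
Final staged set: {none} -> count=0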